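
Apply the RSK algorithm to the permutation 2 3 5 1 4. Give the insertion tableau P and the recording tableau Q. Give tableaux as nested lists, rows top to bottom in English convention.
P = [[1, 3, 4], [2, 5]], Q = [[1, 2, 3], [4, 5]]

Insert each entry of the permutation into P by Schensted row insertion, recording in Q the position of each new cell.

After inserting 2: P = [[2]].
After inserting 3: P = [[2, 3]].
After inserting 5: P = [[2, 3, 5]].
After inserting 1: P = [[1, 3, 5], [2]].
After inserting 4: P = [[1, 3, 4], [2, 5]].

So P = [[1, 3, 4], [2, 5]], Q = [[1, 2, 3], [4, 5]].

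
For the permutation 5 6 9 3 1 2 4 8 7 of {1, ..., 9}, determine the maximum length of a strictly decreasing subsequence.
3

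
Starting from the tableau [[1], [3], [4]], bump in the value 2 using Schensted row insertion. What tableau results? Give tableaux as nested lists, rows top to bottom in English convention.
2 is larger than every entry of row 1, so it is appended to row 1. The new tableau is [[1, 2], [3], [4]].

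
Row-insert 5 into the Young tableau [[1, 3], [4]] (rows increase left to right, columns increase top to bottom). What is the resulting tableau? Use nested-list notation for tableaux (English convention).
5 is larger than every entry of row 1, so it is appended to row 1. The new tableau is [[1, 3, 5], [4]].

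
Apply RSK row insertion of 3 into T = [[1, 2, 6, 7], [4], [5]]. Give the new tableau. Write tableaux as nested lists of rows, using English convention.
In row 1, 3 replaces 6 (the leftmost entry greater than 3); 6 is bumped to row 2. 6 is appended to row 2. The new tableau is [[1, 2, 3, 7], [4, 6], [5]].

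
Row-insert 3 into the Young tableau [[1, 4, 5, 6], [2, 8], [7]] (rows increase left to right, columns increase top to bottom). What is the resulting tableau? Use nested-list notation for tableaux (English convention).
[[1, 3, 5, 6], [2, 4], [7, 8]]

In row 1, 3 replaces 4 (the leftmost entry greater than 3); 4 is bumped to row 2. In row 2, 4 replaces 8 (the leftmost entry greater than 4); 8 is bumped to row 3. 8 is appended to row 3. The new tableau is [[1, 3, 5, 6], [2, 4], [7, 8]].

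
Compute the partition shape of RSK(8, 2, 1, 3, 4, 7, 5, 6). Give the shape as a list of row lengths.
[5, 2, 1]

Row-insert each entry into an empty tableau.

After inserting 8: P = [[8]].
After inserting 2: P = [[2], [8]].
After inserting 1: P = [[1], [2], [8]].
After inserting 3: P = [[1, 3], [2], [8]].
After inserting 4: P = [[1, 3, 4], [2], [8]].
After inserting 7: P = [[1, 3, 4, 7], [2], [8]].
After inserting 5: P = [[1, 3, 4, 5], [2, 7], [8]].
After inserting 6: P = [[1, 3, 4, 5, 6], [2, 7], [8]].

The final insertion tableau P = [[1, 3, 4, 5, 6], [2, 7], [8]] has shape [5, 2, 1].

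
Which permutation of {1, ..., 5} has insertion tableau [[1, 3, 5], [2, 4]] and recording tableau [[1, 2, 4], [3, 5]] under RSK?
Reverse the RSK construction: for i from n down to 1, find the cell of Q containing i, remove the entry at that cell from P, and reverse-bump it up through P; the value ejected from row 1 is w(i).

Step i=5: Q has 5 at row 2, column 2; remove 4 from row 2 of P and reverse-bump: 4 enters row 1 and ejects 3. So w(5) = 3. P is now [[1, 4, 5], [2]].
Step i=4: Q has 4 at row 1, column 3; remove that cell from P, ejecting 5. So w(4) = 5. P is now [[1, 4], [2]].
Step i=3: Q has 3 at row 2, column 1; remove 2 from row 2 of P and reverse-bump: 2 enters row 1 and ejects 1. So w(3) = 1. P is now [[2, 4]].
Step i=2: Q has 2 at row 1, column 2; remove that cell from P, ejecting 4. So w(2) = 4. P is now [[2]].
Step i=1: Q has 1 at row 1, column 1; remove that cell from P, ejecting 2. So w(1) = 2. P is now [].

So w = 2 4 1 5 3.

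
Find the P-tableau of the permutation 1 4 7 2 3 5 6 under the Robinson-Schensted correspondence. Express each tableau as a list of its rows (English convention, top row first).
P = [[1, 2, 3, 5, 6], [4, 7]]

Insert 1: appended to row 1. P = [[1]].
Insert 4: appended to row 1. P = [[1, 4]].
Insert 7: appended to row 1. P = [[1, 4, 7]].
Insert 2: 2 bumps 4 from row 1; 4 starts row 2. P = [[1, 2, 7], [4]].
Insert 3: 3 bumps 7 from row 1; 7 appends to row 2. P = [[1, 2, 3], [4, 7]].
Insert 5: appended to row 1. P = [[1, 2, 3, 5], [4, 7]].
Insert 6: appended to row 1. P = [[1, 2, 3, 5, 6], [4, 7]].

So P = [[1, 2, 3, 5, 6], [4, 7]].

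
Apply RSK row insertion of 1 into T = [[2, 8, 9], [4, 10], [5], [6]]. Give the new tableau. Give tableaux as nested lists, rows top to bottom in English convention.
[[1, 8, 9], [2, 10], [4], [5], [6]]

In row 1, 1 replaces 2 (the leftmost entry greater than 1); 2 is bumped to row 2. In row 2, 2 replaces 4 (the leftmost entry greater than 2); 4 is bumped to row 3. In row 3, 4 replaces 5 (the leftmost entry greater than 4); 5 is bumped to row 4. In row 4, 5 replaces 6 (the leftmost entry greater than 5); 6 is bumped to row 5. 6 starts a new row 5. The new tableau is [[1, 8, 9], [2, 10], [4], [5], [6]].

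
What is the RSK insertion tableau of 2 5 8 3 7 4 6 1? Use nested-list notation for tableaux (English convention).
Insert 2: appended to row 1. P = [[2]].
Insert 5: appended to row 1. P = [[2, 5]].
Insert 8: appended to row 1. P = [[2, 5, 8]].
Insert 3: 3 bumps 5 from row 1; 5 starts row 2. P = [[2, 3, 8], [5]].
Insert 7: 7 bumps 8 from row 1; 8 appends to row 2. P = [[2, 3, 7], [5, 8]].
Insert 4: 4 bumps 7 from row 1; 7 bumps 8 from row 2; 8 starts row 3. P = [[2, 3, 4], [5, 7], [8]].
Insert 6: appended to row 1. P = [[2, 3, 4, 6], [5, 7], [8]].
Insert 1: 1 bumps 2 from row 1; 2 bumps 5 from row 2; 5 bumps 8 from row 3; 8 starts row 4. P = [[1, 3, 4, 6], [2, 7], [5], [8]].

So P = [[1, 3, 4, 6], [2, 7], [5], [8]].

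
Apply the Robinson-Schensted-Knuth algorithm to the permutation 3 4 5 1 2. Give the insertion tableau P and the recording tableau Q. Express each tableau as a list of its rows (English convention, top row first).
P = [[1, 2, 5], [3, 4]], Q = [[1, 2, 3], [4, 5]]

Insert each entry of the permutation into P by Schensted row insertion, recording in Q the position of each new cell.

Insert 3: appended to row 1. P = [[3]], Q = [[1]].
Insert 4: appended to row 1. P = [[3, 4]], Q = [[1, 2]].
Insert 5: appended to row 1. P = [[3, 4, 5]], Q = [[1, 2, 3]].
Insert 1: 1 bumps 3 from row 1; 3 starts row 2. P = [[1, 4, 5], [3]], Q = [[1, 2, 3], [4]].
Insert 2: 2 bumps 4 from row 1; 4 appends to row 2. P = [[1, 2, 5], [3, 4]], Q = [[1, 2, 3], [4, 5]].

So P = [[1, 2, 5], [3, 4]], Q = [[1, 2, 3], [4, 5]].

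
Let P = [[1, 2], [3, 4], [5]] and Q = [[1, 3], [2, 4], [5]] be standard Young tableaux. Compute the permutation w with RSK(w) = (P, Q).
Reverse the RSK construction: for i from n down to 1, find the cell of Q containing i, remove the entry at that cell from P, and reverse-bump it up through P; the value ejected from row 1 is w(i).

Step i=5: Q has 5 at row 3, column 1; remove 5 from row 3 of P and reverse-bump: 5 enters row 2 and ejects 4; 4 enters row 1 and ejects 2. So w(5) = 2. P is now [[1, 4], [3, 5]].
Step i=4: Q has 4 at row 2, column 2; remove 5 from row 2 of P and reverse-bump: 5 enters row 1 and ejects 4. So w(4) = 4. P is now [[1, 5], [3]].
Step i=3: Q has 3 at row 1, column 2; remove that cell from P, ejecting 5. So w(3) = 5. P is now [[1], [3]].
Step i=2: Q has 2 at row 2, column 1; remove 3 from row 2 of P and reverse-bump: 3 enters row 1 and ejects 1. So w(2) = 1. P is now [[3]].
Step i=1: Q has 1 at row 1, column 1; remove that cell from P, ejecting 3. So w(1) = 3. P is now [].

So w = 3 1 5 4 2.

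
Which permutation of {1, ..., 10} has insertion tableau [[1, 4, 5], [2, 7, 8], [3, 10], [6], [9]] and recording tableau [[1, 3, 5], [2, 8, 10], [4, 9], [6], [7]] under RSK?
9 6 7 3 10 2 1 8 4 5

Reverse the RSK construction: for i from n down to 1, find the cell of Q containing i, remove the entry at that cell from P, and reverse-bump it up through P; the value ejected from row 1 is w(i).

Step i=10: Q has 10 at row 2, column 3; remove 8 from row 2 of P and reverse-bump: 8 enters row 1 and ejects 5. So w(10) = 5. P is now [[1, 4, 8], [2, 7], [3, 10], [6], [9]].
Step i=9: Q has 9 at row 3, column 2; remove 10 from row 3 of P and reverse-bump: 10 enters row 2 and ejects 7; 7 enters row 1 and ejects 4. So w(9) = 4. P is now [[1, 7, 8], [2, 10], [3], [6], [9]].
Step i=8: Q has 8 at row 2, column 2; remove 10 from row 2 of P and reverse-bump: 10 enters row 1 and ejects 8. So w(8) = 8. P is now [[1, 7, 10], [2], [3], [6], [9]].
Step i=7: Q has 7 at row 5, column 1; remove 9 from row 5 of P and reverse-bump: 9 enters row 4 and ejects 6; 6 enters row 3 and ejects 3; 3 enters row 2 and ejects 2; 2 enters row 1 and ejects 1. So w(7) = 1. P is now [[2, 7, 10], [3], [6], [9]].
Step i=6: Q has 6 at row 4, column 1; remove 9 from row 4 of P and reverse-bump: 9 enters row 3 and ejects 6; 6 enters row 2 and ejects 3; 3 enters row 1 and ejects 2. So w(6) = 2. P is now [[3, 7, 10], [6], [9]].
Step i=5: Q has 5 at row 1, column 3; remove that cell from P, ejecting 10. So w(5) = 10. P is now [[3, 7], [6], [9]].
Step i=4: Q has 4 at row 3, column 1; remove 9 from row 3 of P and reverse-bump: 9 enters row 2 and ejects 6; 6 enters row 1 and ejects 3. So w(4) = 3. P is now [[6, 7], [9]].
Step i=3: Q has 3 at row 1, column 2; remove that cell from P, ejecting 7. So w(3) = 7. P is now [[6], [9]].
Step i=2: Q has 2 at row 2, column 1; remove 9 from row 2 of P and reverse-bump: 9 enters row 1 and ejects 6. So w(2) = 6. P is now [[9]].
Step i=1: Q has 1 at row 1, column 1; remove that cell from P, ejecting 9. So w(1) = 9. P is now [].

So w = 9 6 7 3 10 2 1 8 4 5.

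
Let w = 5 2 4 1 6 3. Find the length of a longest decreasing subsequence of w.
3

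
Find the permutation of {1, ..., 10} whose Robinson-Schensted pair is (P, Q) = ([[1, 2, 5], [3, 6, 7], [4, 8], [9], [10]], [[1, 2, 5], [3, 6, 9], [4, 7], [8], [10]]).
Reverse the RSK construction: for i from n down to 1, find the cell of Q containing i, remove the entry at that cell from P, and reverse-bump it up through P; the value ejected from row 1 is w(i).

Step i=10: Q has 10 at row 5, column 1; remove 10 from row 5 of P and reverse-bump: 10 enters row 4 and ejects 9; 9 enters row 3 and ejects 8; 8 enters row 2 and ejects 7; 7 enters row 1 and ejects 5. So w(10) = 5. P is now [[1, 2, 7], [3, 6, 8], [4, 9], [10]].
Step i=9: Q has 9 at row 2, column 3; remove 8 from row 2 of P and reverse-bump: 8 enters row 1 and ejects 7. So w(9) = 7. P is now [[1, 2, 8], [3, 6], [4, 9], [10]].
Step i=8: Q has 8 at row 4, column 1; remove 10 from row 4 of P and reverse-bump: 10 enters row 3 and ejects 9; 9 enters row 2 and ejects 6; 6 enters row 1 and ejects 2. So w(8) = 2. P is now [[1, 6, 8], [3, 9], [4, 10]].
Step i=7: Q has 7 at row 3, column 2; remove 10 from row 3 of P and reverse-bump: 10 enters row 2 and ejects 9; 9 enters row 1 and ejects 8. So w(7) = 8. P is now [[1, 6, 9], [3, 10], [4]].
Step i=6: Q has 6 at row 2, column 2; remove 10 from row 2 of P and reverse-bump: 10 enters row 1 and ejects 9. So w(6) = 9. P is now [[1, 6, 10], [3], [4]].
Step i=5: Q has 5 at row 1, column 3; remove that cell from P, ejecting 10. So w(5) = 10. P is now [[1, 6], [3], [4]].
Step i=4: Q has 4 at row 3, column 1; remove 4 from row 3 of P and reverse-bump: 4 enters row 2 and ejects 3; 3 enters row 1 and ejects 1. So w(4) = 1. P is now [[3, 6], [4]].
Step i=3: Q has 3 at row 2, column 1; remove 4 from row 2 of P and reverse-bump: 4 enters row 1 and ejects 3. So w(3) = 3. P is now [[4, 6]].
Step i=2: Q has 2 at row 1, column 2; remove that cell from P, ejecting 6. So w(2) = 6. P is now [[4]].
Step i=1: Q has 1 at row 1, column 1; remove that cell from P, ejecting 4. So w(1) = 4. P is now [].

So w = 4 6 3 1 10 9 8 2 7 5.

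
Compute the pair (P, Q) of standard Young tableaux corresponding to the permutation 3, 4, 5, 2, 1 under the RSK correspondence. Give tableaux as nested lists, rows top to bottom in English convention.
P = [[1, 4, 5], [2], [3]], Q = [[1, 2, 3], [4], [5]]

Insert each entry of the permutation into P by Schensted row insertion, recording in Q the position of each new cell.

After inserting 3: P = [[3]].
After inserting 4: P = [[3, 4]].
After inserting 5: P = [[3, 4, 5]].
After inserting 2: P = [[2, 4, 5], [3]].
After inserting 1: P = [[1, 4, 5], [2], [3]].

So P = [[1, 4, 5], [2], [3]], Q = [[1, 2, 3], [4], [5]].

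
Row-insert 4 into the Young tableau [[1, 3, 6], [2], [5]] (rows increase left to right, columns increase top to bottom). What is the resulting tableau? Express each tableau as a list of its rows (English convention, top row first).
In row 1, 4 replaces 6 (the leftmost entry greater than 4); 6 is bumped to row 2. 6 is appended to row 2. The new tableau is [[1, 3, 4], [2, 6], [5]].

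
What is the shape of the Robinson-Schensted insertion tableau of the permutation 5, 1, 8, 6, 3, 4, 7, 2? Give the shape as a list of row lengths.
Row-insert each entry into an empty tableau.

After inserting 5: P = [[5]].
After inserting 1: P = [[1], [5]].
After inserting 8: P = [[1, 8], [5]].
After inserting 6: P = [[1, 6], [5, 8]].
After inserting 3: P = [[1, 3], [5, 6], [8]].
After inserting 4: P = [[1, 3, 4], [5, 6], [8]].
After inserting 7: P = [[1, 3, 4, 7], [5, 6], [8]].
After inserting 2: P = [[1, 2, 4, 7], [3, 6], [5], [8]].

The final insertion tableau P = [[1, 2, 4, 7], [3, 6], [5], [8]] has shape [4, 2, 1, 1].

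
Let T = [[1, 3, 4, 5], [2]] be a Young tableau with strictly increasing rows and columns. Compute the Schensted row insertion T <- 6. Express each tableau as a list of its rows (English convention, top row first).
[[1, 3, 4, 5, 6], [2]]

6 is larger than every entry of row 1, so it is appended to row 1. The new tableau is [[1, 3, 4, 5, 6], [2]].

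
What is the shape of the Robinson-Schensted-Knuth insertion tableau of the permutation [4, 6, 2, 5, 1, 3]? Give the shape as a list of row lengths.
Row-insert each entry into an empty tableau.

After inserting 4: P = [[4]].
After inserting 6: P = [[4, 6]].
After inserting 2: P = [[2, 6], [4]].
After inserting 5: P = [[2, 5], [4, 6]].
After inserting 1: P = [[1, 5], [2, 6], [4]].
After inserting 3: P = [[1, 3], [2, 5], [4, 6]].

The final insertion tableau P = [[1, 3], [2, 5], [4, 6]] has shape [2, 2, 2].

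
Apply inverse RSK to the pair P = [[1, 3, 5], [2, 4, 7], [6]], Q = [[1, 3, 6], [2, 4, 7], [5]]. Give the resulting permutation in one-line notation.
2 1 6 4 3 7 5

Reverse RSK: for i = n, n-1, ..., 1, locate i in Q, remove the corresponding corner cell from P, and reverse-bump its entry up through P; the value ejected from row 1 is w(i).

So w = 2 1 6 4 3 7 5.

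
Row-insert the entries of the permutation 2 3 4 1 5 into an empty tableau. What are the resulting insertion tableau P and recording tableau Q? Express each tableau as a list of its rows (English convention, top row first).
P = [[1, 3, 4, 5], [2]], Q = [[1, 2, 3, 5], [4]]

Insert each entry of the permutation into P by Schensted row insertion, recording in Q the position of each new cell.

Insert 2: appended to row 1. P = [[2]], Q = [[1]].
Insert 3: appended to row 1. P = [[2, 3]], Q = [[1, 2]].
Insert 4: appended to row 1. P = [[2, 3, 4]], Q = [[1, 2, 3]].
Insert 1: 1 bumps 2 from row 1; 2 starts row 2. P = [[1, 3, 4], [2]], Q = [[1, 2, 3], [4]].
Insert 5: appended to row 1. P = [[1, 3, 4, 5], [2]], Q = [[1, 2, 3, 5], [4]].

So P = [[1, 3, 4, 5], [2]], Q = [[1, 2, 3, 5], [4]].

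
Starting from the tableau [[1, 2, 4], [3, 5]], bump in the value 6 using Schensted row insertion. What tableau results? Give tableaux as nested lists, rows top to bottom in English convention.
6 is larger than every entry of row 1, so it is appended to row 1. The new tableau is [[1, 2, 4, 6], [3, 5]].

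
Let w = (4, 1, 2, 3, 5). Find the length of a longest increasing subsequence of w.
4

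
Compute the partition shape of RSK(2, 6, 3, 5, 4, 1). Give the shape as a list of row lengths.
Row-insert each entry into an empty tableau.

After inserting 2: P = [[2]].
After inserting 6: P = [[2, 6]].
After inserting 3: P = [[2, 3], [6]].
After inserting 5: P = [[2, 3, 5], [6]].
After inserting 4: P = [[2, 3, 4], [5], [6]].
After inserting 1: P = [[1, 3, 4], [2], [5], [6]].

The final insertion tableau P = [[1, 3, 4], [2], [5], [6]] has shape [3, 1, 1, 1].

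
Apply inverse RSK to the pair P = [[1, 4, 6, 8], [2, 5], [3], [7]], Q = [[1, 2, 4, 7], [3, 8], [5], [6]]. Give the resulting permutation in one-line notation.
3 7 5 6 2 1 8 4

Reverse RSK: for i = n, n-1, ..., 1, locate i in Q, remove the corresponding corner cell from P, and reverse-bump its entry up through P; the value ejected from row 1 is w(i).

So w = 3 7 5 6 2 1 8 4.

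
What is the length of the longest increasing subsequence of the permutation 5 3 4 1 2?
2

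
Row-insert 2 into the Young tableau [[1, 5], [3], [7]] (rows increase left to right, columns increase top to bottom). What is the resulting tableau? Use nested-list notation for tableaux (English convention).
[[1, 2], [3, 5], [7]]

In row 1, 2 replaces 5 (the leftmost entry greater than 2); 5 is bumped to row 2. 5 is appended to row 2. The new tableau is [[1, 2], [3, 5], [7]].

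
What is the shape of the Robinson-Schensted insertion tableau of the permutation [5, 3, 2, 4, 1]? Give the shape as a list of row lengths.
Row-insert each entry into an empty tableau.

After inserting 5: P = [[5]].
After inserting 3: P = [[3], [5]].
After inserting 2: P = [[2], [3], [5]].
After inserting 4: P = [[2, 4], [3], [5]].
After inserting 1: P = [[1, 4], [2], [3], [5]].

The final insertion tableau P = [[1, 4], [2], [3], [5]] has shape [2, 1, 1, 1].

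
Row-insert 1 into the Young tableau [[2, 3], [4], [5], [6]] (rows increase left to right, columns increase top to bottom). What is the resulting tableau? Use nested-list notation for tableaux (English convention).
[[1, 3], [2], [4], [5], [6]]

In row 1, 1 replaces 2 (the leftmost entry greater than 1); 2 is bumped to row 2. In row 2, 2 replaces 4 (the leftmost entry greater than 2); 4 is bumped to row 3. In row 3, 4 replaces 5 (the leftmost entry greater than 4); 5 is bumped to row 4. In row 4, 5 replaces 6 (the leftmost entry greater than 5); 6 is bumped to row 5. 6 starts a new row 5. The new tableau is [[1, 3], [2], [4], [5], [6]].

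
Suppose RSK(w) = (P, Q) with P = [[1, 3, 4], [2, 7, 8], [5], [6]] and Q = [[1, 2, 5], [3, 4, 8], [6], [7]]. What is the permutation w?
6 7 2 5 8 3 1 4

Reverse the RSK construction: for i from n down to 1, find the cell of Q containing i, remove the entry at that cell from P, and reverse-bump it up through P; the value ejected from row 1 is w(i).

Step i=8: Q has 8 at row 2, column 3; remove 8 from row 2 of P and reverse-bump: 8 enters row 1 and ejects 4. So w(8) = 4. P is now [[1, 3, 8], [2, 7], [5], [6]].
Step i=7: Q has 7 at row 4, column 1; remove 6 from row 4 of P and reverse-bump: 6 enters row 3 and ejects 5; 5 enters row 2 and ejects 2; 2 enters row 1 and ejects 1. So w(7) = 1. P is now [[2, 3, 8], [5, 7], [6]].
Step i=6: Q has 6 at row 3, column 1; remove 6 from row 3 of P and reverse-bump: 6 enters row 2 and ejects 5; 5 enters row 1 and ejects 3. So w(6) = 3. P is now [[2, 5, 8], [6, 7]].
Step i=5: Q has 5 at row 1, column 3; remove that cell from P, ejecting 8. So w(5) = 8. P is now [[2, 5], [6, 7]].
Step i=4: Q has 4 at row 2, column 2; remove 7 from row 2 of P and reverse-bump: 7 enters row 1 and ejects 5. So w(4) = 5. P is now [[2, 7], [6]].
Step i=3: Q has 3 at row 2, column 1; remove 6 from row 2 of P and reverse-bump: 6 enters row 1 and ejects 2. So w(3) = 2. P is now [[6, 7]].
Step i=2: Q has 2 at row 1, column 2; remove that cell from P, ejecting 7. So w(2) = 7. P is now [[6]].
Step i=1: Q has 1 at row 1, column 1; remove that cell from P, ejecting 6. So w(1) = 6. P is now [].

So w = 6 7 2 5 8 3 1 4.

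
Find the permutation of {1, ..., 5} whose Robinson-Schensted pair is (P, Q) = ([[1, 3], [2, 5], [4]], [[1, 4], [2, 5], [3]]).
Reverse the RSK construction: for i from n down to 1, find the cell of Q containing i, remove the entry at that cell from P, and reverse-bump it up through P; the value ejected from row 1 is w(i).

Step i=5: Q has 5 at row 2, column 2; remove 5 from row 2 of P and reverse-bump: 5 enters row 1 and ejects 3. So w(5) = 3. P is now [[1, 5], [2], [4]].
Step i=4: Q has 4 at row 1, column 2; remove that cell from P, ejecting 5. So w(4) = 5. P is now [[1], [2], [4]].
Step i=3: Q has 3 at row 3, column 1; remove 4 from row 3 of P and reverse-bump: 4 enters row 2 and ejects 2; 2 enters row 1 and ejects 1. So w(3) = 1. P is now [[2], [4]].
Step i=2: Q has 2 at row 2, column 1; remove 4 from row 2 of P and reverse-bump: 4 enters row 1 and ejects 2. So w(2) = 2. P is now [[4]].
Step i=1: Q has 1 at row 1, column 1; remove that cell from P, ejecting 4. So w(1) = 4. P is now [].

So w = 4 2 1 5 3.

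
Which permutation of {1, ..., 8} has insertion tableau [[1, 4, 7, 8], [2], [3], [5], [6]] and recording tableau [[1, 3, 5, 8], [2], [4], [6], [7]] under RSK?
6 3 5 4 7 2 1 8

Reverse the RSK construction: for i from n down to 1, find the cell of Q containing i, remove the entry at that cell from P, and reverse-bump it up through P; the value ejected from row 1 is w(i).

Step i=8: Q has 8 at row 1, column 4; remove that cell from P, ejecting 8. So w(8) = 8. P is now [[1, 4, 7], [2], [3], [5], [6]].
Step i=7: Q has 7 at row 5, column 1; remove 6 from row 5 of P and reverse-bump: 6 enters row 4 and ejects 5; 5 enters row 3 and ejects 3; 3 enters row 2 and ejects 2; 2 enters row 1 and ejects 1. So w(7) = 1. P is now [[2, 4, 7], [3], [5], [6]].
Step i=6: Q has 6 at row 4, column 1; remove 6 from row 4 of P and reverse-bump: 6 enters row 3 and ejects 5; 5 enters row 2 and ejects 3; 3 enters row 1 and ejects 2. So w(6) = 2. P is now [[3, 4, 7], [5], [6]].
Step i=5: Q has 5 at row 1, column 3; remove that cell from P, ejecting 7. So w(5) = 7. P is now [[3, 4], [5], [6]].
Step i=4: Q has 4 at row 3, column 1; remove 6 from row 3 of P and reverse-bump: 6 enters row 2 and ejects 5; 5 enters row 1 and ejects 4. So w(4) = 4. P is now [[3, 5], [6]].
Step i=3: Q has 3 at row 1, column 2; remove that cell from P, ejecting 5. So w(3) = 5. P is now [[3], [6]].
Step i=2: Q has 2 at row 2, column 1; remove 6 from row 2 of P and reverse-bump: 6 enters row 1 and ejects 3. So w(2) = 3. P is now [[6]].
Step i=1: Q has 1 at row 1, column 1; remove that cell from P, ejecting 6. So w(1) = 6. P is now [].

So w = 6 3 5 4 7 2 1 8.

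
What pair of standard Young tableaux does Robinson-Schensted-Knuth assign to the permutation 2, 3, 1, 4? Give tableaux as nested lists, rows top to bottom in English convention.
Insert each entry of the permutation into P by Schensted row insertion, recording in Q the position of each new cell.

Insert 2: appended to row 1. P = [[2]], Q = [[1]].
Insert 3: appended to row 1. P = [[2, 3]], Q = [[1, 2]].
Insert 1: 1 bumps 2 from row 1; 2 starts row 2. P = [[1, 3], [2]], Q = [[1, 2], [3]].
Insert 4: appended to row 1. P = [[1, 3, 4], [2]], Q = [[1, 2, 4], [3]].

So P = [[1, 3, 4], [2]], Q = [[1, 2, 4], [3]].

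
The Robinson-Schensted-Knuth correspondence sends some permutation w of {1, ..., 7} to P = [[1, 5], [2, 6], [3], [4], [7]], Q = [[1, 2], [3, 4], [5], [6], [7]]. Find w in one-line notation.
Reverse the RSK construction: for i from n down to 1, find the cell of Q containing i, remove the entry at that cell from P, and reverse-bump it up through P; the value ejected from row 1 is w(i).

Step i=7: Q has 7 at row 5, column 1; remove 7 from row 5 of P and reverse-bump: 7 enters row 4 and ejects 4; 4 enters row 3 and ejects 3; 3 enters row 2 and ejects 2; 2 enters row 1 and ejects 1. So w(7) = 1. P is now [[2, 5], [3, 6], [4], [7]].
Step i=6: Q has 6 at row 4, column 1; remove 7 from row 4 of P and reverse-bump: 7 enters row 3 and ejects 4; 4 enters row 2 and ejects 3; 3 enters row 1 and ejects 2. So w(6) = 2. P is now [[3, 5], [4, 6], [7]].
Step i=5: Q has 5 at row 3, column 1; remove 7 from row 3 of P and reverse-bump: 7 enters row 2 and ejects 6; 6 enters row 1 and ejects 5. So w(5) = 5. P is now [[3, 6], [4, 7]].
Step i=4: Q has 4 at row 2, column 2; remove 7 from row 2 of P and reverse-bump: 7 enters row 1 and ejects 6. So w(4) = 6. P is now [[3, 7], [4]].
Step i=3: Q has 3 at row 2, column 1; remove 4 from row 2 of P and reverse-bump: 4 enters row 1 and ejects 3. So w(3) = 3. P is now [[4, 7]].
Step i=2: Q has 2 at row 1, column 2; remove that cell from P, ejecting 7. So w(2) = 7. P is now [[4]].
Step i=1: Q has 1 at row 1, column 1; remove that cell from P, ejecting 4. So w(1) = 4. P is now [].

So w = 4 7 3 6 5 2 1.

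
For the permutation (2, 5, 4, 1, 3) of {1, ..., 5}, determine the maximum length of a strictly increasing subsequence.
2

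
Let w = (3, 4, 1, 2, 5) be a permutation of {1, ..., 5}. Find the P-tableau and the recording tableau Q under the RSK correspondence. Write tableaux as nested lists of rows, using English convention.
P = [[1, 2, 5], [3, 4]], Q = [[1, 2, 5], [3, 4]]

Insert each entry of the permutation into P by Schensted row insertion, recording in Q the position of each new cell.

Insert 3: appended to row 1. P = [[3]].
Insert 4: appended to row 1. P = [[3, 4]].
Insert 1: 1 bumps 3 from row 1; 3 starts row 2. P = [[1, 4], [3]].
Insert 2: 2 bumps 4 from row 1; 4 appends to row 2. P = [[1, 2], [3, 4]].
Insert 5: appended to row 1. P = [[1, 2, 5], [3, 4]].

So P = [[1, 2, 5], [3, 4]], Q = [[1, 2, 5], [3, 4]].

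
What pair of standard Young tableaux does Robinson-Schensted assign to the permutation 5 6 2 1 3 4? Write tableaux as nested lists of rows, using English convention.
P = [[1, 3, 4], [2, 6], [5]], Q = [[1, 2, 6], [3, 5], [4]]

Insert each entry of the permutation into P by Schensted row insertion, recording in Q the position of each new cell.

Insert 5: appended to row 1. P = [[5]], Q = [[1]].
Insert 6: appended to row 1. P = [[5, 6]], Q = [[1, 2]].
Insert 2: 2 bumps 5 from row 1; 5 starts row 2. P = [[2, 6], [5]], Q = [[1, 2], [3]].
Insert 1: 1 bumps 2 from row 1; 2 bumps 5 from row 2; 5 starts row 3. P = [[1, 6], [2], [5]], Q = [[1, 2], [3], [4]].
Insert 3: 3 bumps 6 from row 1; 6 appends to row 2. P = [[1, 3], [2, 6], [5]], Q = [[1, 2], [3, 5], [4]].
Insert 4: appended to row 1. P = [[1, 3, 4], [2, 6], [5]], Q = [[1, 2, 6], [3, 5], [4]].

So P = [[1, 3, 4], [2, 6], [5]], Q = [[1, 2, 6], [3, 5], [4]].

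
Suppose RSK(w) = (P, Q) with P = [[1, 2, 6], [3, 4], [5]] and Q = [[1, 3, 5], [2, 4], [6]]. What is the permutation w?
3 1 5 4 6 2

Reverse the RSK construction: for i from n down to 1, find the cell of Q containing i, remove the entry at that cell from P, and reverse-bump it up through P; the value ejected from row 1 is w(i).

Step i=6: Q has 6 at row 3, column 1; remove 5 from row 3 of P and reverse-bump: 5 enters row 2 and ejects 4; 4 enters row 1 and ejects 2. So w(6) = 2. P is now [[1, 4, 6], [3, 5]].
Step i=5: Q has 5 at row 1, column 3; remove that cell from P, ejecting 6. So w(5) = 6. P is now [[1, 4], [3, 5]].
Step i=4: Q has 4 at row 2, column 2; remove 5 from row 2 of P and reverse-bump: 5 enters row 1 and ejects 4. So w(4) = 4. P is now [[1, 5], [3]].
Step i=3: Q has 3 at row 1, column 2; remove that cell from P, ejecting 5. So w(3) = 5. P is now [[1], [3]].
Step i=2: Q has 2 at row 2, column 1; remove 3 from row 2 of P and reverse-bump: 3 enters row 1 and ejects 1. So w(2) = 1. P is now [[3]].
Step i=1: Q has 1 at row 1, column 1; remove that cell from P, ejecting 3. So w(1) = 3. P is now [].

So w = 3 1 5 4 6 2.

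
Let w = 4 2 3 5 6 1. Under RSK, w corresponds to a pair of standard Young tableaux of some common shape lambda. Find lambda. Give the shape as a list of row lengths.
RSK row insertion gives P = [[1, 3, 5, 6], [2], [4]], which has shape [4, 1, 1].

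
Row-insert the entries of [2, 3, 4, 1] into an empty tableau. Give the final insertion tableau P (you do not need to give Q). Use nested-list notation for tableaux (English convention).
After inserting 2: P = [[2]].
After inserting 3: P = [[2, 3]].
After inserting 4: P = [[2, 3, 4]].
After inserting 1: P = [[1, 3, 4], [2]].

So P = [[1, 3, 4], [2]].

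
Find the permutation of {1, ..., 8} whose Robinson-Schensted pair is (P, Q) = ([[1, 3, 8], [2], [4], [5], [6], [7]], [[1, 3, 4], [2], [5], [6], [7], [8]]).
7 2 6 8 5 4 3 1

Reverse the RSK construction: for i from n down to 1, find the cell of Q containing i, remove the entry at that cell from P, and reverse-bump it up through P; the value ejected from row 1 is w(i).

Step i=8: Q has 8 at row 6, column 1; remove 7 from row 6 of P and reverse-bump: 7 enters row 5 and ejects 6; 6 enters row 4 and ejects 5; 5 enters row 3 and ejects 4; 4 enters row 2 and ejects 2; 2 enters row 1 and ejects 1. So w(8) = 1. P is now [[2, 3, 8], [4], [5], [6], [7]].
Step i=7: Q has 7 at row 5, column 1; remove 7 from row 5 of P and reverse-bump: 7 enters row 4 and ejects 6; 6 enters row 3 and ejects 5; 5 enters row 2 and ejects 4; 4 enters row 1 and ejects 3. So w(7) = 3. P is now [[2, 4, 8], [5], [6], [7]].
Step i=6: Q has 6 at row 4, column 1; remove 7 from row 4 of P and reverse-bump: 7 enters row 3 and ejects 6; 6 enters row 2 and ejects 5; 5 enters row 1 and ejects 4. So w(6) = 4. P is now [[2, 5, 8], [6], [7]].
Step i=5: Q has 5 at row 3, column 1; remove 7 from row 3 of P and reverse-bump: 7 enters row 2 and ejects 6; 6 enters row 1 and ejects 5. So w(5) = 5. P is now [[2, 6, 8], [7]].
Step i=4: Q has 4 at row 1, column 3; remove that cell from P, ejecting 8. So w(4) = 8. P is now [[2, 6], [7]].
Step i=3: Q has 3 at row 1, column 2; remove that cell from P, ejecting 6. So w(3) = 6. P is now [[2], [7]].
Step i=2: Q has 2 at row 2, column 1; remove 7 from row 2 of P and reverse-bump: 7 enters row 1 and ejects 2. So w(2) = 2. P is now [[7]].
Step i=1: Q has 1 at row 1, column 1; remove that cell from P, ejecting 7. So w(1) = 7. P is now [].

So w = 7 2 6 8 5 4 3 1.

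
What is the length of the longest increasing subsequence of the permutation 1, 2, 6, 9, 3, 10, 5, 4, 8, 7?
5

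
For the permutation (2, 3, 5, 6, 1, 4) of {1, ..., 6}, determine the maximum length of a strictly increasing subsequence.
4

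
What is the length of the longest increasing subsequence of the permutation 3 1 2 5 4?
3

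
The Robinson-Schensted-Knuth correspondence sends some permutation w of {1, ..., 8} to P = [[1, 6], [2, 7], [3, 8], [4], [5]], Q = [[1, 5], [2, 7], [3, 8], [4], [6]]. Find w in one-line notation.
5 4 3 2 8 1 7 6

Reverse the RSK construction: for i from n down to 1, find the cell of Q containing i, remove the entry at that cell from P, and reverse-bump it up through P; the value ejected from row 1 is w(i).

Step i=8: Q has 8 at row 3, column 2; remove 8 from row 3 of P and reverse-bump: 8 enters row 2 and ejects 7; 7 enters row 1 and ejects 6. So w(8) = 6. P is now [[1, 7], [2, 8], [3], [4], [5]].
Step i=7: Q has 7 at row 2, column 2; remove 8 from row 2 of P and reverse-bump: 8 enters row 1 and ejects 7. So w(7) = 7. P is now [[1, 8], [2], [3], [4], [5]].
Step i=6: Q has 6 at row 5, column 1; remove 5 from row 5 of P and reverse-bump: 5 enters row 4 and ejects 4; 4 enters row 3 and ejects 3; 3 enters row 2 and ejects 2; 2 enters row 1 and ejects 1. So w(6) = 1. P is now [[2, 8], [3], [4], [5]].
Step i=5: Q has 5 at row 1, column 2; remove that cell from P, ejecting 8. So w(5) = 8. P is now [[2], [3], [4], [5]].
Step i=4: Q has 4 at row 4, column 1; remove 5 from row 4 of P and reverse-bump: 5 enters row 3 and ejects 4; 4 enters row 2 and ejects 3; 3 enters row 1 and ejects 2. So w(4) = 2. P is now [[3], [4], [5]].
Step i=3: Q has 3 at row 3, column 1; remove 5 from row 3 of P and reverse-bump: 5 enters row 2 and ejects 4; 4 enters row 1 and ejects 3. So w(3) = 3. P is now [[4], [5]].
Step i=2: Q has 2 at row 2, column 1; remove 5 from row 2 of P and reverse-bump: 5 enters row 1 and ejects 4. So w(2) = 4. P is now [[5]].
Step i=1: Q has 1 at row 1, column 1; remove that cell from P, ejecting 5. So w(1) = 5. P is now [].

So w = 5 4 3 2 8 1 7 6.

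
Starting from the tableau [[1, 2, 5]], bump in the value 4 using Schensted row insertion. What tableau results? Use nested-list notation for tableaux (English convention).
In row 1, 4 replaces 5 (the leftmost entry greater than 4); 5 is bumped to row 2. 5 starts a new row 2. The new tableau is [[1, 2, 4], [5]].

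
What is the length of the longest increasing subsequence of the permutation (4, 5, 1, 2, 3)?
3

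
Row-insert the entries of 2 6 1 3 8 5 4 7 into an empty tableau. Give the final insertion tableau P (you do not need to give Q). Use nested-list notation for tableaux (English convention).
P = [[1, 3, 4, 7], [2, 5, 8], [6]]

After inserting 2: P = [[2]].
After inserting 6: P = [[2, 6]].
After inserting 1: P = [[1, 6], [2]].
After inserting 3: P = [[1, 3], [2, 6]].
After inserting 8: P = [[1, 3, 8], [2, 6]].
After inserting 5: P = [[1, 3, 5], [2, 6, 8]].
After inserting 4: P = [[1, 3, 4], [2, 5, 8], [6]].
After inserting 7: P = [[1, 3, 4, 7], [2, 5, 8], [6]].

So P = [[1, 3, 4, 7], [2, 5, 8], [6]].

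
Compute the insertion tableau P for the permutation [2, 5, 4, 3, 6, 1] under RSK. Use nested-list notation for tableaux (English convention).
P = [[1, 3, 6], [2], [4], [5]]

Insert 2: appended to row 1. P = [[2]].
Insert 5: appended to row 1. P = [[2, 5]].
Insert 4: 4 bumps 5 from row 1; 5 starts row 2. P = [[2, 4], [5]].
Insert 3: 3 bumps 4 from row 1; 4 bumps 5 from row 2; 5 starts row 3. P = [[2, 3], [4], [5]].
Insert 6: appended to row 1. P = [[2, 3, 6], [4], [5]].
Insert 1: 1 bumps 2 from row 1; 2 bumps 4 from row 2; 4 bumps 5 from row 3; 5 starts row 4. P = [[1, 3, 6], [2], [4], [5]].

So P = [[1, 3, 6], [2], [4], [5]].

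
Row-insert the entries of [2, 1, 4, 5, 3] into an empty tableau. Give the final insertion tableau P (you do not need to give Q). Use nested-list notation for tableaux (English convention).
P = [[1, 3, 5], [2, 4]]

Insert 2: appended to row 1. P = [[2]].
Insert 1: 1 bumps 2 from row 1; 2 starts row 2. P = [[1], [2]].
Insert 4: appended to row 1. P = [[1, 4], [2]].
Insert 5: appended to row 1. P = [[1, 4, 5], [2]].
Insert 3: 3 bumps 4 from row 1; 4 appends to row 2. P = [[1, 3, 5], [2, 4]].

So P = [[1, 3, 5], [2, 4]].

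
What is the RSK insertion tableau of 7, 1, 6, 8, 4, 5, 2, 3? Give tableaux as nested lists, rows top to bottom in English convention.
P = [[1, 2, 3], [4, 5], [6, 8], [7]]

Insert 7: appended to row 1. P = [[7]].
Insert 1: 1 bumps 7 from row 1; 7 starts row 2. P = [[1], [7]].
Insert 6: appended to row 1. P = [[1, 6], [7]].
Insert 8: appended to row 1. P = [[1, 6, 8], [7]].
Insert 4: 4 bumps 6 from row 1; 6 bumps 7 from row 2; 7 starts row 3. P = [[1, 4, 8], [6], [7]].
Insert 5: 5 bumps 8 from row 1; 8 appends to row 2. P = [[1, 4, 5], [6, 8], [7]].
Insert 2: 2 bumps 4 from row 1; 4 bumps 6 from row 2; 6 bumps 7 from row 3; 7 starts row 4. P = [[1, 2, 5], [4, 8], [6], [7]].
Insert 3: 3 bumps 5 from row 1; 5 bumps 8 from row 2; 8 appends to row 3. P = [[1, 2, 3], [4, 5], [6, 8], [7]].

So P = [[1, 2, 3], [4, 5], [6, 8], [7]].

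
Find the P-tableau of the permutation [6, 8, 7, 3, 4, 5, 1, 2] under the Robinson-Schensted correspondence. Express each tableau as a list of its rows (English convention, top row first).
P = [[1, 2, 5], [3, 4], [6, 7], [8]]

After inserting 6: P = [[6]].
After inserting 8: P = [[6, 8]].
After inserting 7: P = [[6, 7], [8]].
After inserting 3: P = [[3, 7], [6], [8]].
After inserting 4: P = [[3, 4], [6, 7], [8]].
After inserting 5: P = [[3, 4, 5], [6, 7], [8]].
After inserting 1: P = [[1, 4, 5], [3, 7], [6], [8]].
After inserting 2: P = [[1, 2, 5], [3, 4], [6, 7], [8]].

So P = [[1, 2, 5], [3, 4], [6, 7], [8]].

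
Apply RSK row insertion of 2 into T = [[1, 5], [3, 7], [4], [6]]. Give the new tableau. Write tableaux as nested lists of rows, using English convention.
[[1, 2], [3, 5], [4, 7], [6]]

In row 1, 2 replaces 5 (the leftmost entry greater than 2); 5 is bumped to row 2. In row 2, 5 replaces 7 (the leftmost entry greater than 5); 7 is bumped to row 3. 7 is appended to row 3. The new tableau is [[1, 2], [3, 5], [4, 7], [6]].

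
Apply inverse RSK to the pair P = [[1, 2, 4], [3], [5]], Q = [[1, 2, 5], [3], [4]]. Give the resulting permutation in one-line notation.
Reverse the RSK construction: for i from n down to 1, find the cell of Q containing i, remove the entry at that cell from P, and reverse-bump it up through P; the value ejected from row 1 is w(i).

Step i=5: Q has 5 at row 1, column 3; remove that cell from P, ejecting 4. So w(5) = 4. P is now [[1, 2], [3], [5]].
Step i=4: Q has 4 at row 3, column 1; remove 5 from row 3 of P and reverse-bump: 5 enters row 2 and ejects 3; 3 enters row 1 and ejects 2. So w(4) = 2. P is now [[1, 3], [5]].
Step i=3: Q has 3 at row 2, column 1; remove 5 from row 2 of P and reverse-bump: 5 enters row 1 and ejects 3. So w(3) = 3. P is now [[1, 5]].
Step i=2: Q has 2 at row 1, column 2; remove that cell from P, ejecting 5. So w(2) = 5. P is now [[1]].
Step i=1: Q has 1 at row 1, column 1; remove that cell from P, ejecting 1. So w(1) = 1. P is now [].

So w = 1 5 3 2 4.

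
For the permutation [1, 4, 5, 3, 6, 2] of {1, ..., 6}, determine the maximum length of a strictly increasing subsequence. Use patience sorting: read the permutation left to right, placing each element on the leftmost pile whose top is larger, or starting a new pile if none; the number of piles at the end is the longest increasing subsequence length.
4

1: new pile. tops = [1]
4: new pile. tops = [1, 4]
5: new pile. tops = [1, 4, 5]
3: onto pile 2 (replacing 4). tops = [1, 3, 5]
6: new pile. tops = [1, 3, 5, 6]
2: onto pile 2 (replacing 3). tops = [1, 2, 5, 6]

4 piles, so the longest increasing subsequence has length 4.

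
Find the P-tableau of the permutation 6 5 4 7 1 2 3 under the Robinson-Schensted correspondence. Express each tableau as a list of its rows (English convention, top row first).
P = [[1, 2, 3], [4, 7], [5], [6]]

After inserting 6: P = [[6]].
After inserting 5: P = [[5], [6]].
After inserting 4: P = [[4], [5], [6]].
After inserting 7: P = [[4, 7], [5], [6]].
After inserting 1: P = [[1, 7], [4], [5], [6]].
After inserting 2: P = [[1, 2], [4, 7], [5], [6]].
After inserting 3: P = [[1, 2, 3], [4, 7], [5], [6]].

So P = [[1, 2, 3], [4, 7], [5], [6]].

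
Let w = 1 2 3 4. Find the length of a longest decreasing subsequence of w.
1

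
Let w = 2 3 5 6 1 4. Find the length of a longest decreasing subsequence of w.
2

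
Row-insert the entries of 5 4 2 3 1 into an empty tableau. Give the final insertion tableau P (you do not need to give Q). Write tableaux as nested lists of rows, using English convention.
P = [[1, 3], [2], [4], [5]]

After inserting 5: P = [[5]].
After inserting 4: P = [[4], [5]].
After inserting 2: P = [[2], [4], [5]].
After inserting 3: P = [[2, 3], [4], [5]].
After inserting 1: P = [[1, 3], [2], [4], [5]].

So P = [[1, 3], [2], [4], [5]].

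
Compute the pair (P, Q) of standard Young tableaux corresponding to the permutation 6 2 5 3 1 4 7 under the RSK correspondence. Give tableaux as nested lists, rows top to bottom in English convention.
Insert each entry of the permutation into P by Schensted row insertion, recording in Q the position of each new cell.

After inserting 6: P = [[6]].
After inserting 2: P = [[2], [6]].
After inserting 5: P = [[2, 5], [6]].
After inserting 3: P = [[2, 3], [5], [6]].
After inserting 1: P = [[1, 3], [2], [5], [6]].
After inserting 4: P = [[1, 3, 4], [2], [5], [6]].
After inserting 7: P = [[1, 3, 4, 7], [2], [5], [6]].

So P = [[1, 3, 4, 7], [2], [5], [6]], Q = [[1, 3, 6, 7], [2], [4], [5]].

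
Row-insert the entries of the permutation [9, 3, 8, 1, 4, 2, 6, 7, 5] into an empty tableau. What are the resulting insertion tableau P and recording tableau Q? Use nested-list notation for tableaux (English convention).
P = [[1, 2, 5, 7], [3, 4, 6], [8], [9]], Q = [[1, 3, 7, 8], [2, 5, 9], [4], [6]]

Insert each entry of the permutation into P by Schensted row insertion, recording in Q the position of each new cell.

After inserting 9: P = [[9]].
After inserting 3: P = [[3], [9]].
After inserting 8: P = [[3, 8], [9]].
After inserting 1: P = [[1, 8], [3], [9]].
After inserting 4: P = [[1, 4], [3, 8], [9]].
After inserting 2: P = [[1, 2], [3, 4], [8], [9]].
After inserting 6: P = [[1, 2, 6], [3, 4], [8], [9]].
After inserting 7: P = [[1, 2, 6, 7], [3, 4], [8], [9]].
After inserting 5: P = [[1, 2, 5, 7], [3, 4, 6], [8], [9]].

So P = [[1, 2, 5, 7], [3, 4, 6], [8], [9]], Q = [[1, 3, 7, 8], [2, 5, 9], [4], [6]].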